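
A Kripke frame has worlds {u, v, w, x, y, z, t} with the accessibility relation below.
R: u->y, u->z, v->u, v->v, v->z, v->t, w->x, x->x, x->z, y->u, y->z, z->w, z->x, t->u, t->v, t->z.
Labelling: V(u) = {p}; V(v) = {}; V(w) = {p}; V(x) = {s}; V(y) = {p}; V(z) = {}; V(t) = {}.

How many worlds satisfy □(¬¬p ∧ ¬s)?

0

Let φ = □(¬¬p ∧ ¬s). Evaluate φ at each world:
  u (successors {y, z}): φ is false.
  v (successors {u, v, z, t}): φ is false.
  w (successors {x}): φ is false.
  x (successors {x, z}): φ is false.
  y (successors {u, z}): φ is false.
  z (successors {w, x}): φ is false.
  t (successors {u, v, z}): φ is false.
For instance, at y:
  At y: □(¬¬p ∧ ¬s) requires ¬¬p ∧ ¬s at every successor {u, z}.
    ¬¬p ∧ ¬s fails at z, so □(¬¬p ∧ ¬s) is false at y.
Satisfying worlds: none.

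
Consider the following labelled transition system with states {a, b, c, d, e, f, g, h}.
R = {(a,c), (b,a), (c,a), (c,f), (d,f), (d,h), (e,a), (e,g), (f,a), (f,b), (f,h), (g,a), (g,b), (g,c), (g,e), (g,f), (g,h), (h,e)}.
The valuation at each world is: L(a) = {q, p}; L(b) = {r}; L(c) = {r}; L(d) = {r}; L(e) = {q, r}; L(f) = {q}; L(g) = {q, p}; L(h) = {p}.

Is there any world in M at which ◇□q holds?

Yes

Let φ = ◇□q. Evaluate φ at each world:
  a (successors {c}): φ is true.
  b (successors {a}): φ is false.
  c (successors {a, f}): φ is false.
  d (successors {f, h}): φ is true.
  e (successors {a, g}): φ is false.
  f (successors {a, b, h}): φ is true.
  g (successors {a, b, c, e, f, h}): φ is true.
  h (successors {e}): φ is true.
Detail at a (witness):
  At a: ◇□q requires □q at some successor in {c}.
    □q holds at c, so ◇□q is true at a.
      At c: □q requires q at every successor {a, f}.
        At a: q is true.
        At f: q is true.
      So □q is true at c.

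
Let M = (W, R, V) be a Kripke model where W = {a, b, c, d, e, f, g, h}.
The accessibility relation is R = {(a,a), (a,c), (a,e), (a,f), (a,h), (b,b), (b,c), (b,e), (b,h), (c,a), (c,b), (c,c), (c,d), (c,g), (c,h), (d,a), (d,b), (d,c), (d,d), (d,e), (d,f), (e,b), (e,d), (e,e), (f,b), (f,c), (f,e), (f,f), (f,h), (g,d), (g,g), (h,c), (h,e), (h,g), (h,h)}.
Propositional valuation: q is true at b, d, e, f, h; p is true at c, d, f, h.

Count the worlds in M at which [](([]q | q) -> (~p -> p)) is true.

1

Let φ = [](([]q | q) -> (~p -> p)). Evaluate φ at each world:
  a (successors {a, c, e, f, h}): φ is false.
  b (successors {b, c, e, h}): φ is false.
  c (successors {a, b, c, d, g, h}): φ is false.
  d (successors {a, b, c, d, e, f}): φ is false.
  e (successors {b, d, e}): φ is false.
  f (successors {b, c, e, f, h}): φ is false.
  g (successors {d, g}): φ is true.
  h (successors {c, e, g, h}): φ is false.
For instance, at c:
  At c: [](([]q | q) -> (~p -> p)) requires ([]q | q) -> (~p -> p) at every successor {a, b, c, d, g, h}.
    ([]q | q) -> (~p -> p) fails at b, so [](([]q | q) -> (~p -> p)) is false at c.
      At b: []q | q is true, ~p -> p is false, so ([]q | q) -> (~p -> p) is false.
Satisfying worlds: {g}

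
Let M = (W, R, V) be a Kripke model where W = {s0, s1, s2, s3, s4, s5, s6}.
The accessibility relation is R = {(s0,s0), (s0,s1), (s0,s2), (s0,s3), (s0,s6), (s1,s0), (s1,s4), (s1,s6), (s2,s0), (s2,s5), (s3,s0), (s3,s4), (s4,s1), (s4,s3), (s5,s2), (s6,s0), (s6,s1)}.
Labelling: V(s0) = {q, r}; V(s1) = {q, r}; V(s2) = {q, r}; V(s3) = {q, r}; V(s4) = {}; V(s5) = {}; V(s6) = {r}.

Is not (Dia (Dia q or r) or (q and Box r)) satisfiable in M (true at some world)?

Let φ = not (Dia (Dia q or r) or (q and Box r)). Evaluate φ at each world:
  s0 (successors {s0, s1, s2, s3, s6}): φ is false.
  s1 (successors {s0, s4, s6}): φ is false.
  s2 (successors {s0, s5}): φ is false.
  s3 (successors {s0, s4}): φ is false.
  s4 (successors {s1, s3}): φ is false.
  s5 (successors {s2}): φ is false.
  s6 (successors {s0, s1}): φ is false.
For instance, at s3:
  At s3: Dia (Dia q or r) or (q and Box r) is true, so not (Dia (Dia q or r) or (q and Box r)) is false.
    At s3: Dia (Dia q or r) is true, q and Box r is false, so Dia (Dia q or r) or (q and Box r) is true.
      At s3: Dia (Dia q or r) requires Dia q or r at some successor in {s0, s4}.
        Dia q or r holds at s0, so Dia (Dia q or r) is true at s3.
      At s3: q is true, Box r is false, so q and Box r is false.

No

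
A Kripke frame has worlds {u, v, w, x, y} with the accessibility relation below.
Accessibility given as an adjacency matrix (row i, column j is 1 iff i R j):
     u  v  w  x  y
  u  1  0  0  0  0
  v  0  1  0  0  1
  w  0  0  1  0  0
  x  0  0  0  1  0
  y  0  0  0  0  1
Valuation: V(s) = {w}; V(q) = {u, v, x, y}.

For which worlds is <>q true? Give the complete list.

u, v, x, y

Let φ = <>q. Evaluate φ at each world:
  u (successors {u}): φ is true.
  v (successors {v, y}): φ is true.
  w (successors {w}): φ is false.
  x (successors {x}): φ is true.
  y (successors {y}): φ is true.
For instance, at v:
  At v: <>q requires q at some successor in {v, y}.
    q holds at v, so <>q is true at v.
Satisfying worlds: {u, v, x, y}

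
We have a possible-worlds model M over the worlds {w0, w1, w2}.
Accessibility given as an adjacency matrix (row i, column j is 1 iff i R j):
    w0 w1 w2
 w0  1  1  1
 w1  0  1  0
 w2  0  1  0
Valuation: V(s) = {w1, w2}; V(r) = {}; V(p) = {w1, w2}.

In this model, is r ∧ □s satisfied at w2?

Recall that □ψ holds at a world iff ψ holds at every accessible world, and ◇ψ holds iff ψ holds at some accessible world.
At w2: r is false, □s is true, so r ∧ □s is false.
  At w2: □s requires s at every successor {w1}.
    At w1: s is true.
  So □s is true at w2.

No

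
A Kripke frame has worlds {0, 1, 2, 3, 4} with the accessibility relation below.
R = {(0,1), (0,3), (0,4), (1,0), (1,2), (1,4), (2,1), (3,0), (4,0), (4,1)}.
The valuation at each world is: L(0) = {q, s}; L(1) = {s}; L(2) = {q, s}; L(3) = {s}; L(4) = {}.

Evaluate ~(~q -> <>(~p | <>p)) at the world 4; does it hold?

No

At 4: ~q -> <>(~p | <>p) is true, so ~(~q -> <>(~p | <>p)) is false.
  At 4: ~q is true, <>(~p | <>p) is true, so ~q -> <>(~p | <>p) is true.
    At 4: <>(~p | <>p) requires ~p | <>p at some successor in {0, 1}.
      ~p | <>p holds at 0, so <>(~p | <>p) is true at 4.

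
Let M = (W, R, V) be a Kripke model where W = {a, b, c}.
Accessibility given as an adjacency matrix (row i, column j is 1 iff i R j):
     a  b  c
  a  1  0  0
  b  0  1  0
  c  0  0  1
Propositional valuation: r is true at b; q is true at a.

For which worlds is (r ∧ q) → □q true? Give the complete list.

Let φ = (r ∧ q) → □q. Evaluate φ at each world:
  a (successors {a}): φ is true.
  b (successors {b}): φ is true.
  c (successors {c}): φ is true.
For instance, at a:
  At a: r ∧ q is false, □q is true, so (r ∧ q) → □q is true.
    At a: □q requires q at every successor {a}.
      At a: q is true.
    So □q is true at a.
Satisfying worlds: {a, b, c}

a, b, c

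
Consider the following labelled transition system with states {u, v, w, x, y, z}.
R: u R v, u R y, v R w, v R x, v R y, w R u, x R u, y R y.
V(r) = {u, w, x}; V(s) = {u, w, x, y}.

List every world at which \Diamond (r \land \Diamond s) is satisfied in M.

Let φ = \Diamond (r \land \Diamond s). Evaluate φ at each world:
  u (successors {v, y}): φ is false.
  v (successors {w, x, y}): φ is true.
  w (successors {u}): φ is true.
  x (successors {u}): φ is true.
  y (successors {y}): φ is false.
  z (successors ∅): φ is false.
For instance, at x:
  At x: \Diamond (r \land \Diamond s) requires r \land \Diamond s at some successor in {u}.
    r \land \Diamond s holds at u, so \Diamond (r \land \Diamond s) is true at x.
      At u: r is true, \Diamond s is true, so r \land \Diamond s is true.
Satisfying worlds: {v, w, x}

v, w, x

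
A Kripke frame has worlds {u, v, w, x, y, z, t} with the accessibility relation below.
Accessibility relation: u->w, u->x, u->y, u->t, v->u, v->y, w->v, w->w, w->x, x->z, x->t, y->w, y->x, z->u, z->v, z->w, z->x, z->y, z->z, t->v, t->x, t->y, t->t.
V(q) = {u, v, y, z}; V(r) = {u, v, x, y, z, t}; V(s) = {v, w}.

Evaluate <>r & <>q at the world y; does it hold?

Recall that <>ψ holds at a world iff ψ holds at some accessible world.
At y: <>r is true, <>q is false, so <>r & <>q is false.
  At y: <>r requires r at some successor in {w, x}.
    r holds at x, so <>r is true at y.
  At y: <>q requires q at some successor in {w, x}.
    At w: q is false.
    At x: q is false.
  So <>q is false at y.

No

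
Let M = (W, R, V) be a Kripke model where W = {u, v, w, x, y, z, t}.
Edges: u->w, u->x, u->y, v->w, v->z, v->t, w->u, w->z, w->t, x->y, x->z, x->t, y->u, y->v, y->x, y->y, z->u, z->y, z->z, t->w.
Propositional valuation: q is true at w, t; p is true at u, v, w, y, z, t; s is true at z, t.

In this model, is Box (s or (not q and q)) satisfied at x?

No

Recall that Box ψ holds at a world iff ψ holds at every accessible world, and Dia ψ holds iff ψ holds at some accessible world.
At x: Box (s or (not q and q)) requires s or (not q and q) at every successor {y, z, t}.
  s or (not q and q) fails at y, so Box (s or (not q and q)) is false at x.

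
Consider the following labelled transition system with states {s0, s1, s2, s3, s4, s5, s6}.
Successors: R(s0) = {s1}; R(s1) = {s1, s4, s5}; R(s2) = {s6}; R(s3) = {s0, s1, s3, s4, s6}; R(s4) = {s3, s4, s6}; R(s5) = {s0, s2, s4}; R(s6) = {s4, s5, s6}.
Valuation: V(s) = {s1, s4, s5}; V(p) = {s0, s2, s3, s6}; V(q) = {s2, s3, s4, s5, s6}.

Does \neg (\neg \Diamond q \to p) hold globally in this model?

No

Recall that \Diamond ψ holds at a world iff ψ holds at some accessible world.
Let φ = \neg (\neg \Diamond q \to p). Evaluate φ at each world:
  s0 (successors {s1}): φ is false.
  s1 (successors {s1, s4, s5}): φ is false.
  s2 (successors {s6}): φ is false.
  s3 (successors {s0, s1, s3, s4, s6}): φ is false.
  s4 (successors {s3, s4, s6}): φ is false.
  s5 (successors {s0, s2, s4}): φ is false.
  s6 (successors {s4, s5, s6}): φ is false.
Detail at s0 (counterexample):
  At s0: \neg \Diamond q \to p is true, so \neg (\neg \Diamond q \to p) is false.
    At s0: \neg \Diamond q is true, p is true, so \neg \Diamond q \to p is true.
      At s0: \Diamond q is false, so \neg \Diamond q is true.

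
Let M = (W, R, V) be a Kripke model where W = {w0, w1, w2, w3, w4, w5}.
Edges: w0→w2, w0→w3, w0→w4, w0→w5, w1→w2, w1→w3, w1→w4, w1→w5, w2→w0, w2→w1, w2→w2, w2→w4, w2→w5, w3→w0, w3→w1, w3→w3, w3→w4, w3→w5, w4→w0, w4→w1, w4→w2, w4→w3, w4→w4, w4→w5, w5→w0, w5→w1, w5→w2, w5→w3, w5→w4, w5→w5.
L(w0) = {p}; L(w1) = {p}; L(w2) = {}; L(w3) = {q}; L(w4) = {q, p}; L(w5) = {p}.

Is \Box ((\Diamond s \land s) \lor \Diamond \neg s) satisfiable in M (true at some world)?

Yes

Let φ = \Box ((\Diamond s \land s) \lor \Diamond \neg s). Evaluate φ at each world:
  w0 (successors {w2, w3, w4, w5}): φ is true.
  w1 (successors {w2, w3, w4, w5}): φ is true.
  w2 (successors {w0, w1, w2, w4, w5}): φ is true.
  w3 (successors {w0, w1, w3, w4, w5}): φ is true.
  w4 (successors {w0, w1, w2, w3, w4, w5}): φ is true.
  w5 (successors {w0, w1, w2, w3, w4, w5}): φ is true.
Detail at w0 (witness):
  At w0: \Box ((\Diamond s \land s) \lor \Diamond \neg s) requires (\Diamond s \land s) \lor \Diamond \neg s at every successor {w2, w3, w4, w5}.
    At w2: (\Diamond s \land s) \lor \Diamond \neg s is true.
    At w3: (\Diamond s \land s) \lor \Diamond \neg s is true.
    At w4: (\Diamond s \land s) \lor \Diamond \neg s is true.
    At w5: (\Diamond s \land s) \lor \Diamond \neg s is true.
  So \Box ((\Diamond s \land s) \lor \Diamond \neg s) is true at w0.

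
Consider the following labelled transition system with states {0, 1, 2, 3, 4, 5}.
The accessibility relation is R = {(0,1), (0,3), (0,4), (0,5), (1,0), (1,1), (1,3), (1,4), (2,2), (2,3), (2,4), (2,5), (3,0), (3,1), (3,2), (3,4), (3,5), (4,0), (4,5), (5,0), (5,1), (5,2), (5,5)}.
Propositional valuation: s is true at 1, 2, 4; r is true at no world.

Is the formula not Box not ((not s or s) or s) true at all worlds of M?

Let φ = not Box not ((not s or s) or s). Evaluate φ at each world:
  0 (successors {1, 3, 4, 5}): φ is true.
  1 (successors {0, 1, 3, 4}): φ is true.
  2 (successors {2, 3, 4, 5}): φ is true.
  3 (successors {0, 1, 2, 4, 5}): φ is true.
  4 (successors {0, 5}): φ is true.
  5 (successors {0, 1, 2, 5}): φ is true.
For instance, at 2:
  At 2: Box not ((not s or s) or s) is false, so not Box not ((not s or s) or s) is true.
    At 2: Box not ((not s or s) or s) requires not ((not s or s) or s) at every successor {2, 3, 4, 5}.
      not ((not s or s) or s) fails at 2, so Box not ((not s or s) or s) is false at 2.

Yes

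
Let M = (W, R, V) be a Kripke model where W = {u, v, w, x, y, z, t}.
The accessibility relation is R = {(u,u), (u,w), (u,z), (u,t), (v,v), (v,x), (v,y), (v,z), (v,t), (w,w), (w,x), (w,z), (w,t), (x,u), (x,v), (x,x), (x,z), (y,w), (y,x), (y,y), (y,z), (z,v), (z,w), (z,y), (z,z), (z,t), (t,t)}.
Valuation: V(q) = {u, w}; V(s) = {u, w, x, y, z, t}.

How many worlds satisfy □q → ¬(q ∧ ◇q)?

Recall that □ψ holds at a world iff ψ holds at every accessible world, and ◇ψ holds iff ψ holds at some accessible world.
Let φ = □q → ¬(q ∧ ◇q). Evaluate φ at each world:
  u (successors {u, w, z, t}): φ is true.
  v (successors {v, x, y, z, t}): φ is true.
  w (successors {w, x, z, t}): φ is true.
  x (successors {u, v, x, z}): φ is true.
  y (successors {w, x, y, z}): φ is true.
  z (successors {v, w, y, z, t}): φ is true.
  t (successors {t}): φ is true.
For instance, at x:
  At x: □q is false, ¬(q ∧ ◇q) is true, so □q → ¬(q ∧ ◇q) is true.
    At x: □q requires q at every successor {u, v, x, z}.
      q fails at v, so □q is false at x.
    At x: q ∧ ◇q is false, so ¬(q ∧ ◇q) is true.
      At x: q is false, ◇q is true, so q ∧ ◇q is false.
Satisfying worlds: {u, v, w, x, y, z, t}

7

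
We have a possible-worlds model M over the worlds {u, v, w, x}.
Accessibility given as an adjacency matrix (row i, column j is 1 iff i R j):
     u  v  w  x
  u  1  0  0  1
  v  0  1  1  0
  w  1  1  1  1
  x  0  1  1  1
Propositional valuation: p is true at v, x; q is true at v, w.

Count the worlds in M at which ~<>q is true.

1

Let φ = ~<>q. Evaluate φ at each world:
  u (successors {u, x}): φ is true.
  v (successors {v, w}): φ is false.
  w (successors {u, v, w, x}): φ is false.
  x (successors {v, w, x}): φ is false.
For instance, at x:
  At x: <>q is true, so ~<>q is false.
    At x: <>q requires q at some successor in {v, w, x}.
      q holds at v, so <>q is true at x.
Satisfying worlds: {u}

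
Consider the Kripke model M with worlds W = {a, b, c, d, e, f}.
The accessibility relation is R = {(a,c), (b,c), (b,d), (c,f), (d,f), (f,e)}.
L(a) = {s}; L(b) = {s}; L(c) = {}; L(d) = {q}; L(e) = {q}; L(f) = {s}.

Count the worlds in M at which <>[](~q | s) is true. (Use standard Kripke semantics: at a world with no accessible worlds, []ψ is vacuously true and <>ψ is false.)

3

Let φ = <>[](~q | s). Evaluate φ at each world:
  a (successors {c}): φ is true.
  b (successors {c, d}): φ is true.
  c (successors {f}): φ is false.
  d (successors {f}): φ is false.
  e (successors ∅): φ is false.
  f (successors {e}): φ is true.
For instance, at b:
  At b: <>[](~q | s) requires [](~q | s) at some successor in {c, d}.
    [](~q | s) holds at c, so <>[](~q | s) is true at b.
      At c: [](~q | s) requires ~q | s at every successor {f}.
        At f: ~q | s is true.
      So [](~q | s) is true at c.
Satisfying worlds: {a, b, f}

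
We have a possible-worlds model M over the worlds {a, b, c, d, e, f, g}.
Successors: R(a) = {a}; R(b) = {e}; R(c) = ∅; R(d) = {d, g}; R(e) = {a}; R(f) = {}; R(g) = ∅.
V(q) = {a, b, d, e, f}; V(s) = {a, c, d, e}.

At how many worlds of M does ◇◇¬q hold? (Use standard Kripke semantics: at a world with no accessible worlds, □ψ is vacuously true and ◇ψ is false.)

Recall that ◇ψ holds at a world iff ψ holds at some accessible world.
Let φ = ◇◇¬q. Evaluate φ at each world:
  a (successors {a}): φ is false.
  b (successors {e}): φ is false.
  c (successors ∅): φ is false.
  d (successors {d, g}): φ is true.
  e (successors {a}): φ is false.
  f (successors ∅): φ is false.
  g (successors ∅): φ is false.
For instance, at d:
  At d: ◇◇¬q requires ◇¬q at some successor in {d, g}.
    ◇¬q holds at d, so ◇◇¬q is true at d.
      At d: ◇¬q requires ¬q at some successor in {d, g}.
        ¬q holds at g, so ◇¬q is true at d.
Satisfying worlds: {d}

1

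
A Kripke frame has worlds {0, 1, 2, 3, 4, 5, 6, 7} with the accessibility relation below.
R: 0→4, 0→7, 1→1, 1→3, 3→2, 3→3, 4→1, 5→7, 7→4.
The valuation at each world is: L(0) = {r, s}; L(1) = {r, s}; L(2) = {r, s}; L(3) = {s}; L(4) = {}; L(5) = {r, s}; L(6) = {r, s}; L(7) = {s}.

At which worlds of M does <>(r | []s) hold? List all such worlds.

Recall that []ψ holds at a world iff ψ holds at every accessible world, and <>ψ holds iff ψ holds at some accessible world.
Let φ = <>(r | []s). Evaluate φ at each world:
  0 (successors {4, 7}): φ is true.
  1 (successors {1, 3}): φ is true.
  2 (successors ∅): φ is false.
  3 (successors {2, 3}): φ is true.
  4 (successors {1}): φ is true.
  5 (successors {7}): φ is false.
  6 (successors ∅): φ is false.
  7 (successors {4}): φ is true.
For instance, at 3:
  At 3: <>(r | []s) requires r | []s at some successor in {2, 3}.
    r | []s holds at 2, so <>(r | []s) is true at 3.
      At 2: r is true, []s is true, so r | []s is true.
Satisfying worlds: {0, 1, 3, 4, 7}

0, 1, 3, 4, 7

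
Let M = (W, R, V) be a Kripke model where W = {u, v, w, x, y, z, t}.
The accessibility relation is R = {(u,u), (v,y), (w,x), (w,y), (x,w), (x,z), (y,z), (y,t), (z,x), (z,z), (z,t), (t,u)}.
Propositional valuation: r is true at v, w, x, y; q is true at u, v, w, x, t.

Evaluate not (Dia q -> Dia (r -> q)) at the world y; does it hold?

At y: Dia q -> Dia (r -> q) is true, so not (Dia q -> Dia (r -> q)) is false.
  At y: Dia q is true, Dia (r -> q) is true, so Dia q -> Dia (r -> q) is true.
    At y: Dia q requires q at some successor in {z, t}.
      q holds at t, so Dia q is true at y.
    At y: Dia (r -> q) requires r -> q at some successor in {z, t}.
      r -> q holds at z, so Dia (r -> q) is true at y.

No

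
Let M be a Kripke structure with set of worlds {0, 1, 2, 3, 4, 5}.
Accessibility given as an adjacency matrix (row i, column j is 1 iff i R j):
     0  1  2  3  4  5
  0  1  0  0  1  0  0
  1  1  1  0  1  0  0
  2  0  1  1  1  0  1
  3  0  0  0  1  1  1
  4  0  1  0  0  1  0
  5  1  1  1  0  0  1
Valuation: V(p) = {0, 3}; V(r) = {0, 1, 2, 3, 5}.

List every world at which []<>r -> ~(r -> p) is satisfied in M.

1, 2, 5

Let φ = []<>r -> ~(r -> p). Evaluate φ at each world:
  0 (successors {0, 3}): φ is false.
  1 (successors {0, 1, 3}): φ is true.
  2 (successors {1, 2, 3, 5}): φ is true.
  3 (successors {3, 4, 5}): φ is false.
  4 (successors {1, 4}): φ is false.
  5 (successors {0, 1, 2, 5}): φ is true.
For instance, at 3:
  At 3: []<>r is true, ~(r -> p) is false, so []<>r -> ~(r -> p) is false.
    At 3: []<>r requires <>r at every successor {3, 4, 5}.
      At 3: <>r is true.
      At 4: <>r is true.
      At 5: <>r is true.
    So []<>r is true at 3.
Satisfying worlds: {1, 2, 5}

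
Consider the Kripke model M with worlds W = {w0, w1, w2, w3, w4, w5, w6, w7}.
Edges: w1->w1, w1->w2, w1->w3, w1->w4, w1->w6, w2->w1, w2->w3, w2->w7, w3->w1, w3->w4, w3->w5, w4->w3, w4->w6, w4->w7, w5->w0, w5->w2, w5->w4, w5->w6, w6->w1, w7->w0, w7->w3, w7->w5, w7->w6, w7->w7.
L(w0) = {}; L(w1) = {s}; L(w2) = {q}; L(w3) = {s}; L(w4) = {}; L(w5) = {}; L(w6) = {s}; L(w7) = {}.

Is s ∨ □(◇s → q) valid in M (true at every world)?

Let φ = s ∨ □(◇s → q). Evaluate φ at each world:
  w0 (successors ∅): φ is true.
  w1 (successors {w1, w2, w3, w4, w6}): φ is true.
  w2 (successors {w1, w3, w7}): φ is false.
  w3 (successors {w1, w4, w5}): φ is true.
  w4 (successors {w3, w6, w7}): φ is false.
  w5 (successors {w0, w2, w4, w6}): φ is false.
  w6 (successors {w1}): φ is true.
  w7 (successors {w0, w3, w5, w6, w7}): φ is false.
Detail at w2 (counterexample):
  At w2: s is false, □(◇s → q) is false, so s ∨ □(◇s → q) is false.
    At w2: □(◇s → q) requires ◇s → q at every successor {w1, w3, w7}.
      ◇s → q fails at w1, so □(◇s → q) is false at w2.

No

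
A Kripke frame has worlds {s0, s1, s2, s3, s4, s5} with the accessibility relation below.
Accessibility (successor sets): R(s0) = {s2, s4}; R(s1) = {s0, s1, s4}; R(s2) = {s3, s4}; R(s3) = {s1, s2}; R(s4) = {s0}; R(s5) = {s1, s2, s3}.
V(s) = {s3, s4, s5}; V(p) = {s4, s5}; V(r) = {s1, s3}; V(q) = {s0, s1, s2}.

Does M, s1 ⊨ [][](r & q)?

At s1: [][](r & q) requires [](r & q) at every successor {s0, s1, s4}.
  [](r & q) fails at s0, so [][](r & q) is false at s1.
    At s0: [](r & q) requires r & q at every successor {s2, s4}.
      r & q fails at s2, so [](r & q) is false at s0.

No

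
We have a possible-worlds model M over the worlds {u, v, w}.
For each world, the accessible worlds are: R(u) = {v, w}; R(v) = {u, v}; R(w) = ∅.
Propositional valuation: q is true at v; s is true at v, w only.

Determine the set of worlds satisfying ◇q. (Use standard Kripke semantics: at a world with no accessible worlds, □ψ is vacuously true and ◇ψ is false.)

Recall that ◇ψ holds at a world iff ψ holds at some accessible world.
Let φ = ◇q. Evaluate φ at each world:
  u (successors {v, w}): φ is true.
  v (successors {u, v}): φ is true.
  w (successors ∅): φ is false.
For instance, at v:
  At v: ◇q requires q at some successor in {u, v}.
    q holds at v, so ◇q is true at v.
Satisfying worlds: {u, v}

u, v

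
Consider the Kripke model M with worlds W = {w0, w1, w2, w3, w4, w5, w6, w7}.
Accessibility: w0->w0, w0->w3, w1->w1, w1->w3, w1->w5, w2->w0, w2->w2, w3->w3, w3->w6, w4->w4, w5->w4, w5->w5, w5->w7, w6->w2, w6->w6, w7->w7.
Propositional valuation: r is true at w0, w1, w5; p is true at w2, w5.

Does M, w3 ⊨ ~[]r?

At w3: []r is false, so ~[]r is true.
  At w3: []r requires r at every successor {w3, w6}.
    r fails at w3, so []r is false at w3.

Yes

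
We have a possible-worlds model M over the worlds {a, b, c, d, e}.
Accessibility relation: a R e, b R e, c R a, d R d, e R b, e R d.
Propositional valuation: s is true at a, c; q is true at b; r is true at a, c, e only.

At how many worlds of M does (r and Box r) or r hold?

Let φ = (r and Box r) or r. Evaluate φ at each world:
  a (successors {e}): φ is true.
  b (successors {e}): φ is false.
  c (successors {a}): φ is true.
  d (successors {d}): φ is false.
  e (successors {b, d}): φ is true.
For instance, at d:
  At d: r and Box r is false, r is false, so (r and Box r) or r is false.
    At d: r is false, Box r is false, so r and Box r is false.
      At d: Box r requires r at every successor {d}.
        r fails at d, so Box r is false at d.
Satisfying worlds: {a, c, e}

3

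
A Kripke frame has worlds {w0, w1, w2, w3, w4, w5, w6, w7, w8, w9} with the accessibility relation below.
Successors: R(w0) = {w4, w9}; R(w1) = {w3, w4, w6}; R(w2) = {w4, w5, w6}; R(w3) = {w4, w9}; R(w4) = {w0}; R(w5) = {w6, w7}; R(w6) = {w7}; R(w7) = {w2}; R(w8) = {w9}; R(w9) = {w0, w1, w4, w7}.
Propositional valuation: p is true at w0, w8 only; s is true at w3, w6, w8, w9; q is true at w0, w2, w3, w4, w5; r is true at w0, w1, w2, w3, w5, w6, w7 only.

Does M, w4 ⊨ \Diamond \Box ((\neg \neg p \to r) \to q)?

No

Recall that \Box ψ holds at a world iff ψ holds at every accessible world, and \Diamond ψ holds iff ψ holds at some accessible world.
At w4: \Diamond \Box ((\neg \neg p \to r) \to q) requires \Box ((\neg \neg p \to r) \to q) at some successor in {w0}.
  At w0: \Box ((\neg \neg p \to r) \to q) is false.
So \Diamond \Box ((\neg \neg p \to r) \to q) is false at w4.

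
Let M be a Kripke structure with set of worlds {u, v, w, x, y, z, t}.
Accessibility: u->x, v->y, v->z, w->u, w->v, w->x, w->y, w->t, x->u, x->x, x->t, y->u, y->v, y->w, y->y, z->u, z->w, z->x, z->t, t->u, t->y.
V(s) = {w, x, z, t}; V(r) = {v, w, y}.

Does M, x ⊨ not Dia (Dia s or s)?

No

At x: Dia (Dia s or s) is true, so not Dia (Dia s or s) is false.
  At x: Dia (Dia s or s) requires Dia s or s at some successor in {u, x, t}.
    Dia s or s holds at u, so Dia (Dia s or s) is true at x.
      At u: Dia s is true, s is false, so Dia s or s is true.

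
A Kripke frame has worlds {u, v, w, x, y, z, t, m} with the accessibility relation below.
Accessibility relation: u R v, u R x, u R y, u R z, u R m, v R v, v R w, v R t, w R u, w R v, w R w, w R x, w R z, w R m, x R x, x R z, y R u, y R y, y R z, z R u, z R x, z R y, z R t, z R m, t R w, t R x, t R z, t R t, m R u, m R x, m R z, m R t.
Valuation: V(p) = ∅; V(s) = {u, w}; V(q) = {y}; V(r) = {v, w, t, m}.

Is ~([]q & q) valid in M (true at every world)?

Yes

Let φ = ~([]q & q). Evaluate φ at each world:
  u (successors {v, x, y, z, m}): φ is true.
  v (successors {v, w, t}): φ is true.
  w (successors {u, v, w, x, z, m}): φ is true.
  x (successors {x, z}): φ is true.
  y (successors {u, y, z}): φ is true.
  z (successors {u, x, y, t, m}): φ is true.
  t (successors {w, x, z, t}): φ is true.
  m (successors {u, x, z, t}): φ is true.
For instance, at x:
  At x: []q & q is false, so ~([]q & q) is true.
    At x: []q is false, q is false, so []q & q is false.
      At x: []q requires q at every successor {x, z}.
        q fails at x, so []q is false at x.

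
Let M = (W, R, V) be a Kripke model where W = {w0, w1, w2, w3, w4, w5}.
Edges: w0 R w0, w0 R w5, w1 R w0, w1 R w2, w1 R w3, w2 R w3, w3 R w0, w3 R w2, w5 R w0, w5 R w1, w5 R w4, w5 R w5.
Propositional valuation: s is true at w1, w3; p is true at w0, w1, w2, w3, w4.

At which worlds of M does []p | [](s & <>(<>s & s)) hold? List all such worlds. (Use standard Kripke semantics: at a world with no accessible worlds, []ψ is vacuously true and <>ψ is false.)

w1, w2, w3, w4

Recall that []ψ holds at a world iff ψ holds at every accessible world, and <>ψ holds iff ψ holds at some accessible world.
Let φ = []p | [](s & <>(<>s & s)). Evaluate φ at each world:
  w0 (successors {w0, w5}): φ is false.
  w1 (successors {w0, w2, w3}): φ is true.
  w2 (successors {w3}): φ is true.
  w3 (successors {w0, w2}): φ is true.
  w4 (successors ∅): φ is true.
  w5 (successors {w0, w1, w4, w5}): φ is false.
For instance, at w1:
  At w1: []p is true, [](s & <>(<>s & s)) is false, so []p | [](s & <>(<>s & s)) is true.
    At w1: []p requires p at every successor {w0, w2, w3}.
      At w0: p is true.
      At w2: p is true.
      At w3: p is true.
    So []p is true at w1.
    At w1: [](s & <>(<>s & s)) requires s & <>(<>s & s) at every successor {w0, w2, w3}.
      s & <>(<>s & s) fails at w0, so [](s & <>(<>s & s)) is false at w1.
Satisfying worlds: {w1, w2, w3, w4}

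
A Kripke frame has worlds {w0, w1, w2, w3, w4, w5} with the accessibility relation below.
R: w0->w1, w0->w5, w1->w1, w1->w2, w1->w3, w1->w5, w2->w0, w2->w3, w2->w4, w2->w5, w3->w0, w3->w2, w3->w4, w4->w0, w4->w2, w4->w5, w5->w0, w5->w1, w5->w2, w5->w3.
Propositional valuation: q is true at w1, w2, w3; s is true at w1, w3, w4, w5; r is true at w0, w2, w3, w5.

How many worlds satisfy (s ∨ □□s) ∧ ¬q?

Let φ = (s ∨ □□s) ∧ ¬q. Evaluate φ at each world:
  w0 (successors {w1, w5}): φ is false.
  w1 (successors {w1, w2, w3, w5}): φ is false.
  w2 (successors {w0, w3, w4, w5}): φ is false.
  w3 (successors {w0, w2, w4}): φ is false.
  w4 (successors {w0, w2, w5}): φ is true.
  w5 (successors {w0, w1, w2, w3}): φ is true.
For instance, at w1:
  At w1: s ∨ □□s is true, ¬q is false, so (s ∨ □□s) ∧ ¬q is false.
    At w1: s is true, □□s is false, so s ∨ □□s is true.
      At w1: □□s requires □s at every successor {w1, w2, w3, w5}.
        □s fails at w1, so □□s is false at w1.
Satisfying worlds: {w4, w5}

2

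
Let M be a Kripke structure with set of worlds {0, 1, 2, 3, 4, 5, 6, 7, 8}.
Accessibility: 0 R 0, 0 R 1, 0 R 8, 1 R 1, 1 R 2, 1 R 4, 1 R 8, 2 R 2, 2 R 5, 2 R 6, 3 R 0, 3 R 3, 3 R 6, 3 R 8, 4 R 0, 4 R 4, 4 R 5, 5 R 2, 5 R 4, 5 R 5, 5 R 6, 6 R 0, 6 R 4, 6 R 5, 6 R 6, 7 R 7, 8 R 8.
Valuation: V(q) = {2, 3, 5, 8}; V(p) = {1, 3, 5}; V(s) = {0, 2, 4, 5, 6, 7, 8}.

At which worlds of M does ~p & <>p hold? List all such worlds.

Recall that <>ψ holds at a world iff ψ holds at some accessible world.
Let φ = ~p & <>p. Evaluate φ at each world:
  0 (successors {0, 1, 8}): φ is true.
  1 (successors {1, 2, 4, 8}): φ is false.
  2 (successors {2, 5, 6}): φ is true.
  3 (successors {0, 3, 6, 8}): φ is false.
  4 (successors {0, 4, 5}): φ is true.
  5 (successors {2, 4, 5, 6}): φ is false.
  6 (successors {0, 4, 5, 6}): φ is true.
  7 (successors {7}): φ is false.
  8 (successors {8}): φ is false.
For instance, at 6:
  At 6: ~p is true, <>p is true, so ~p & <>p is true.
    At 6: <>p requires p at some successor in {0, 4, 5, 6}.
      p holds at 5, so <>p is true at 6.
Satisfying worlds: {0, 2, 4, 6}

0, 2, 4, 6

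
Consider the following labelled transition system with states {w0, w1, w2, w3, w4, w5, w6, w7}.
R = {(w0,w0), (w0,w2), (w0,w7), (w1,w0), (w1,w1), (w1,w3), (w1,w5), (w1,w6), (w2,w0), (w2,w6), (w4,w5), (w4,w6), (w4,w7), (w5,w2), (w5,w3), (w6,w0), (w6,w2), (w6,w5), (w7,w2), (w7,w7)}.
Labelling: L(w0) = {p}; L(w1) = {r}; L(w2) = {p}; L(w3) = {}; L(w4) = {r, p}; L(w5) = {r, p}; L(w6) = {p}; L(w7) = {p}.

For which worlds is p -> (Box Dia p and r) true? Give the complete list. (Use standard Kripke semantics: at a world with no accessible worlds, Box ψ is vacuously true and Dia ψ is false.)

Let φ = p -> (Box Dia p and r). Evaluate φ at each world:
  w0 (successors {w0, w2, w7}): φ is false.
  w1 (successors {w0, w1, w3, w5, w6}): φ is true.
  w2 (successors {w0, w6}): φ is false.
  w3 (successors ∅): φ is true.
  w4 (successors {w5, w6, w7}): φ is true.
  w5 (successors {w2, w3}): φ is false.
  w6 (successors {w0, w2, w5}): φ is false.
  w7 (successors {w2, w7}): φ is false.
For instance, at w4:
  At w4: p is true, Box Dia p and r is true, so p -> (Box Dia p and r) is true.
    At w4: Box Dia p is true, r is true, so Box Dia p and r is true.
      At w4: Box Dia p requires Dia p at every successor {w5, w6, w7}.
        At w5: Dia p is true.
        At w6: Dia p is true.
        At w7: Dia p is true.
      So Box Dia p is true at w4.
Satisfying worlds: {w1, w3, w4}

w1, w3, w4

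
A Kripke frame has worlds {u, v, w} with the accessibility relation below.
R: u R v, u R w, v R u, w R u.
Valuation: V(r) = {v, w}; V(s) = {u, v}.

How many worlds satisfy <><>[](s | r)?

3

Let φ = <><>[](s | r). Evaluate φ at each world:
  u (successors {v, w}): φ is true.
  v (successors {u}): φ is true.
  w (successors {u}): φ is true.
For instance, at w:
  At w: <><>[](s | r) requires <>[](s | r) at some successor in {u}.
    <>[](s | r) holds at u, so <><>[](s | r) is true at w.
      At u: <>[](s | r) requires [](s | r) at some successor in {v, w}.
        [](s | r) holds at v, so <>[](s | r) is true at u.
Satisfying worlds: {u, v, w}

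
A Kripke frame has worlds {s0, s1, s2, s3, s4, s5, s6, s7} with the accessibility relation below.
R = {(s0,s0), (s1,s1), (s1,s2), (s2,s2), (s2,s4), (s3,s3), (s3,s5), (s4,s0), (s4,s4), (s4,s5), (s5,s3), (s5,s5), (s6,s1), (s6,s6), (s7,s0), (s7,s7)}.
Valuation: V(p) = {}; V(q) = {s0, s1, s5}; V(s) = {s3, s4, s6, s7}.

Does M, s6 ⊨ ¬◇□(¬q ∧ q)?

At s6: ◇□(¬q ∧ q) is false, so ¬◇□(¬q ∧ q) is true.
  At s6: ◇□(¬q ∧ q) requires □(¬q ∧ q) at some successor in {s1, s6}.
    At s1: □(¬q ∧ q) is false.
    At s6: □(¬q ∧ q) is false.
  So ◇□(¬q ∧ q) is false at s6.

Yes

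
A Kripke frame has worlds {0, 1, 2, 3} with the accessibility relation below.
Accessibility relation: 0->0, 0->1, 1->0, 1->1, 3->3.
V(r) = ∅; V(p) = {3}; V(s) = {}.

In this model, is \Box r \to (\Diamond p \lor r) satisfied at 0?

At 0: \Box r is false, \Diamond p \lor r is false, so \Box r \to (\Diamond p \lor r) is true.
  At 0: \Box r requires r at every successor {0, 1}.
    r fails at 0, so \Box r is false at 0.
  At 0: \Diamond p is false, r is false, so \Diamond p \lor r is false.
    At 0: \Diamond p requires p at some successor in {0, 1}.
      At 0: p is false.
      At 1: p is false.
    So \Diamond p is false at 0.

Yes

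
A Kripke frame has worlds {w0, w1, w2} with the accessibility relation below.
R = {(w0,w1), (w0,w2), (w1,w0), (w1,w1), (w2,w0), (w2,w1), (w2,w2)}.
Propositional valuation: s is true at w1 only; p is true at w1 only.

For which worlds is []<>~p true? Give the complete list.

Recall that []ψ holds at a world iff ψ holds at every accessible world, and <>ψ holds iff ψ holds at some accessible world.
Let φ = []<>~p. Evaluate φ at each world:
  w0 (successors {w1, w2}): φ is true.
  w1 (successors {w0, w1}): φ is true.
  w2 (successors {w0, w1, w2}): φ is true.
For instance, at w1:
  At w1: []<>~p requires <>~p at every successor {w0, w1}.
      At w0: <>~p requires ~p at some successor in {w1, w2}.
        ~p holds at w2, so <>~p is true at w0.
      At w1: <>~p requires ~p at some successor in {w0, w1}.
        ~p holds at w0, so <>~p is true at w1.
  So []<>~p is true at w1.
Satisfying worlds: {w0, w1, w2}

w0, w1, w2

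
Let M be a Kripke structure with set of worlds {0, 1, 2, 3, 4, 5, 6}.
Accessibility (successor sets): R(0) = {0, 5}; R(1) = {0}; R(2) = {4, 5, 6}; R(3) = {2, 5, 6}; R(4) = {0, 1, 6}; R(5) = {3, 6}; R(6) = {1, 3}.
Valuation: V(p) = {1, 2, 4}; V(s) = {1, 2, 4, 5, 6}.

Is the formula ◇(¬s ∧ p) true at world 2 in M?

No

At 2: ◇(¬s ∧ p) requires ¬s ∧ p at some successor in {4, 5, 6}.
  At 4: ¬s ∧ p is false.
  At 5: ¬s ∧ p is false.
  At 6: ¬s ∧ p is false.
So ◇(¬s ∧ p) is false at 2.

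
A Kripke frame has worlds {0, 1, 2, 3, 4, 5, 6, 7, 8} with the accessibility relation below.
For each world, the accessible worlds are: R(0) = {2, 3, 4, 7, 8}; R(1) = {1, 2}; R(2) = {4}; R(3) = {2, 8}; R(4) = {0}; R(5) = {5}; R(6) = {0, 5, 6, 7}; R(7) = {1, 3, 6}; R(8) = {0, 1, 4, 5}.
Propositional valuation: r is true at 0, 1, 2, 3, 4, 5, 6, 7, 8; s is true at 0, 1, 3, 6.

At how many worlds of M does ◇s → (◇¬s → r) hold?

9

Recall that ◇ψ holds at a world iff ψ holds at some accessible world.
Let φ = ◇s → (◇¬s → r). Evaluate φ at each world:
  0 (successors {2, 3, 4, 7, 8}): φ is true.
  1 (successors {1, 2}): φ is true.
  2 (successors {4}): φ is true.
  3 (successors {2, 8}): φ is true.
  4 (successors {0}): φ is true.
  5 (successors {5}): φ is true.
  6 (successors {0, 5, 6, 7}): φ is true.
  7 (successors {1, 3, 6}): φ is true.
  8 (successors {0, 1, 4, 5}): φ is true.
For instance, at 0:
  At 0: ◇s is true, ◇¬s → r is true, so ◇s → (◇¬s → r) is true.
    At 0: ◇s requires s at some successor in {2, 3, 4, 7, 8}.
      s holds at 3, so ◇s is true at 0.
    At 0: ◇¬s is true, r is true, so ◇¬s → r is true.
      At 0: ◇¬s requires ¬s at some successor in {2, 3, 4, 7, 8}.
        ¬s holds at 2, so ◇¬s is true at 0.
Satisfying worlds: {0, 1, 2, 3, 4, 5, 6, 7, 8}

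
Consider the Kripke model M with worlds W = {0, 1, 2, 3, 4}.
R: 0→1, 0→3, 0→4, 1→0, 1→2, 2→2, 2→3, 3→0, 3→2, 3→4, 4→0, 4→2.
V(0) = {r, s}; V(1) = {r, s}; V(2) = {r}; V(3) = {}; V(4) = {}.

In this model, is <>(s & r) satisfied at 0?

At 0: <>(s & r) requires s & r at some successor in {1, 3, 4}.
  s & r holds at 1, so <>(s & r) is true at 0.

Yes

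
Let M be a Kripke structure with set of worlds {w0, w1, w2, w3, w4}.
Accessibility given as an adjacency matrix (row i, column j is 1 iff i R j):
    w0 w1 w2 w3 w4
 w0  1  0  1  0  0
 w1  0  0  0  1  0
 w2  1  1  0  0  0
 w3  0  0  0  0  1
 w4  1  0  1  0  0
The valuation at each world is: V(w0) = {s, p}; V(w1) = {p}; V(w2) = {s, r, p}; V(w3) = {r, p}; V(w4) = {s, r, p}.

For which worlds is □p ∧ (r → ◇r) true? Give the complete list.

w0, w1, w3, w4

Recall that □ψ holds at a world iff ψ holds at every accessible world, and ◇ψ holds iff ψ holds at some accessible world.
Let φ = □p ∧ (r → ◇r). Evaluate φ at each world:
  w0 (successors {w0, w2}): φ is true.
  w1 (successors {w3}): φ is true.
  w2 (successors {w0, w1}): φ is false.
  w3 (successors {w4}): φ is true.
  w4 (successors {w0, w2}): φ is true.
For instance, at w2:
  At w2: □p is true, r → ◇r is false, so □p ∧ (r → ◇r) is false.
    At w2: □p requires p at every successor {w0, w1}.
      At w0: p is true.
      At w1: p is true.
    So □p is true at w2.
    At w2: r is true, ◇r is false, so r → ◇r is false.
      At w2: ◇r requires r at some successor in {w0, w1}.
        At w0: r is false.
        At w1: r is false.
      So ◇r is false at w2.
Satisfying worlds: {w0, w1, w3, w4}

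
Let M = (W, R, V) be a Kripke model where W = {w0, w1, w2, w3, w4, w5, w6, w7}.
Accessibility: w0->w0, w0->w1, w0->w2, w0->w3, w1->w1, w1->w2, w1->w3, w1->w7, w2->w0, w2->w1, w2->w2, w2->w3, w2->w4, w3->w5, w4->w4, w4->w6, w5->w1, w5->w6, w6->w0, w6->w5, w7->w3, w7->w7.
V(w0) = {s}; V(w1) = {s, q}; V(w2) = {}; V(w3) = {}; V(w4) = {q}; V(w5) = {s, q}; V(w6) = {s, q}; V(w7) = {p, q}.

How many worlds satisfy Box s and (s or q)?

Let φ = Box s and (s or q). Evaluate φ at each world:
  w0 (successors {w0, w1, w2, w3}): φ is false.
  w1 (successors {w1, w2, w3, w7}): φ is false.
  w2 (successors {w0, w1, w2, w3, w4}): φ is false.
  w3 (successors {w5}): φ is false.
  w4 (successors {w4, w6}): φ is false.
  w5 (successors {w1, w6}): φ is true.
  w6 (successors {w0, w5}): φ is true.
  w7 (successors {w3, w7}): φ is false.
For instance, at w2:
  At w2: Box s is false, s or q is false, so Box s and (s or q) is false.
    At w2: Box s requires s at every successor {w0, w1, w2, w3, w4}.
      s fails at w2, so Box s is false at w2.
Satisfying worlds: {w5, w6}

2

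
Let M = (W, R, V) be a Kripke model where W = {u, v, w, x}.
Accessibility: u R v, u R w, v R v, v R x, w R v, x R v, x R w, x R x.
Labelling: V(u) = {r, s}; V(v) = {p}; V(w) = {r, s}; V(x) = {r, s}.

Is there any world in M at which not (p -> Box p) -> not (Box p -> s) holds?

Yes

Recall that Box ψ holds at a world iff ψ holds at every accessible world, and Dia ψ holds iff ψ holds at some accessible world.
Let φ = not (p -> Box p) -> not (Box p -> s). Evaluate φ at each world:
  u (successors {v, w}): φ is true.
  v (successors {v, x}): φ is false.
  w (successors {v}): φ is true.
  x (successors {v, w, x}): φ is true.
Detail at u (witness):
  At u: not (p -> Box p) is false, not (Box p -> s) is false, so not (p -> Box p) -> not (Box p -> s) is true.
    At u: p -> Box p is true, so not (p -> Box p) is false.
      At u: p is false, Box p is false, so p -> Box p is true.
    At u: Box p -> s is true, so not (Box p -> s) is false.
      At u: Box p is false, s is true, so Box p -> s is true.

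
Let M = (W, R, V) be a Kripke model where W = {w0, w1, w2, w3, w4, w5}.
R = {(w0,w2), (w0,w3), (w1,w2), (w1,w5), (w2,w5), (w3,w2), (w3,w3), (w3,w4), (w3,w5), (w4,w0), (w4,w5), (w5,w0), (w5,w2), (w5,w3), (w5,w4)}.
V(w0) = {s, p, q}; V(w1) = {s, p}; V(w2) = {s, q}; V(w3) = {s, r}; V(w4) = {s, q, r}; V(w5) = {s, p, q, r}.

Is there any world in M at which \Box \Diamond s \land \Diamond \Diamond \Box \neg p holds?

Let φ = \Box \Diamond s \land \Diamond \Diamond \Box \neg p. Evaluate φ at each world:
  w0 (successors {w2, w3}): φ is false.
  w1 (successors {w2, w5}): φ is true.
  w2 (successors {w5}): φ is true.
  w3 (successors {w2, w3, w4, w5}): φ is true.
  w4 (successors {w0, w5}): φ is true.
  w5 (successors {w0, w2, w3, w4}): φ is true.
Detail at w1 (witness):
  At w1: \Box \Diamond s is true, \Diamond \Diamond \Box \neg p is true, so \Box \Diamond s \land \Diamond \Diamond \Box \neg p is true.
    At w1: \Box \Diamond s requires \Diamond s at every successor {w2, w5}.
      At w2: \Diamond s is true.
      At w5: \Diamond s is true.
    So \Box \Diamond s is true at w1.
    At w1: \Diamond \Diamond \Box \neg p requires \Diamond \Box \neg p at some successor in {w2, w5}.
      \Diamond \Box \neg p holds at w5, so \Diamond \Diamond \Box \neg p is true at w1.

Yes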